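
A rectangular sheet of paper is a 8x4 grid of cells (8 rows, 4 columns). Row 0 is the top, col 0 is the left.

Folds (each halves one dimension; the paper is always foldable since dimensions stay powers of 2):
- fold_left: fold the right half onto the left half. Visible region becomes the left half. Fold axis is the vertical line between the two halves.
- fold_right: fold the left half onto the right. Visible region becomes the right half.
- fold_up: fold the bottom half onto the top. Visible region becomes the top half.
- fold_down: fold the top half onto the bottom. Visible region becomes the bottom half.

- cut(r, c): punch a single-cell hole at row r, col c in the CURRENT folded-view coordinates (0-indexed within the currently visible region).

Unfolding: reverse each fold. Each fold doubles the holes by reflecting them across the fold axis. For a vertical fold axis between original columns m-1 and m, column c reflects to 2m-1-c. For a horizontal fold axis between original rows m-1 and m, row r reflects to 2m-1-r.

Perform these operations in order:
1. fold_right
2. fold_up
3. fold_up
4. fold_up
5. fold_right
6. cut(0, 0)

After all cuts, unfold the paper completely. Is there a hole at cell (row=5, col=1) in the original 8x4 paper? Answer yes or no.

Answer: yes

Derivation:
Op 1 fold_right: fold axis v@2; visible region now rows[0,8) x cols[2,4) = 8x2
Op 2 fold_up: fold axis h@4; visible region now rows[0,4) x cols[2,4) = 4x2
Op 3 fold_up: fold axis h@2; visible region now rows[0,2) x cols[2,4) = 2x2
Op 4 fold_up: fold axis h@1; visible region now rows[0,1) x cols[2,4) = 1x2
Op 5 fold_right: fold axis v@3; visible region now rows[0,1) x cols[3,4) = 1x1
Op 6 cut(0, 0): punch at orig (0,3); cuts so far [(0, 3)]; region rows[0,1) x cols[3,4) = 1x1
Unfold 1 (reflect across v@3): 2 holes -> [(0, 2), (0, 3)]
Unfold 2 (reflect across h@1): 4 holes -> [(0, 2), (0, 3), (1, 2), (1, 3)]
Unfold 3 (reflect across h@2): 8 holes -> [(0, 2), (0, 3), (1, 2), (1, 3), (2, 2), (2, 3), (3, 2), (3, 3)]
Unfold 4 (reflect across h@4): 16 holes -> [(0, 2), (0, 3), (1, 2), (1, 3), (2, 2), (2, 3), (3, 2), (3, 3), (4, 2), (4, 3), (5, 2), (5, 3), (6, 2), (6, 3), (7, 2), (7, 3)]
Unfold 5 (reflect across v@2): 32 holes -> [(0, 0), (0, 1), (0, 2), (0, 3), (1, 0), (1, 1), (1, 2), (1, 3), (2, 0), (2, 1), (2, 2), (2, 3), (3, 0), (3, 1), (3, 2), (3, 3), (4, 0), (4, 1), (4, 2), (4, 3), (5, 0), (5, 1), (5, 2), (5, 3), (6, 0), (6, 1), (6, 2), (6, 3), (7, 0), (7, 1), (7, 2), (7, 3)]
Holes: [(0, 0), (0, 1), (0, 2), (0, 3), (1, 0), (1, 1), (1, 2), (1, 3), (2, 0), (2, 1), (2, 2), (2, 3), (3, 0), (3, 1), (3, 2), (3, 3), (4, 0), (4, 1), (4, 2), (4, 3), (5, 0), (5, 1), (5, 2), (5, 3), (6, 0), (6, 1), (6, 2), (6, 3), (7, 0), (7, 1), (7, 2), (7, 3)]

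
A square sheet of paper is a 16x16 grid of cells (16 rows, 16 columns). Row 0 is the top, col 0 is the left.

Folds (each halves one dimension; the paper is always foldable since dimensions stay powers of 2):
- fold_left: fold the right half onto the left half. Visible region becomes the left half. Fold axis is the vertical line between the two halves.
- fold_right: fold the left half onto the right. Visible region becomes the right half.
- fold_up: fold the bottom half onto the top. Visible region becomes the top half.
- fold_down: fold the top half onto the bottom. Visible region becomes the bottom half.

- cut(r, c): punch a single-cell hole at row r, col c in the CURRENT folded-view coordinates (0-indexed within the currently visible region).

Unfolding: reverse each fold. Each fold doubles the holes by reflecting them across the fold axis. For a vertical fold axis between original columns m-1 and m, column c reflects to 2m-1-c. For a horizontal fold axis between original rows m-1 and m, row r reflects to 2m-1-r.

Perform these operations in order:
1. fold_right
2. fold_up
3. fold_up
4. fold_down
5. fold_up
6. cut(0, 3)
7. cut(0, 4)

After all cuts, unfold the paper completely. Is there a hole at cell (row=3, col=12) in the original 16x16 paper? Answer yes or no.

Answer: yes

Derivation:
Op 1 fold_right: fold axis v@8; visible region now rows[0,16) x cols[8,16) = 16x8
Op 2 fold_up: fold axis h@8; visible region now rows[0,8) x cols[8,16) = 8x8
Op 3 fold_up: fold axis h@4; visible region now rows[0,4) x cols[8,16) = 4x8
Op 4 fold_down: fold axis h@2; visible region now rows[2,4) x cols[8,16) = 2x8
Op 5 fold_up: fold axis h@3; visible region now rows[2,3) x cols[8,16) = 1x8
Op 6 cut(0, 3): punch at orig (2,11); cuts so far [(2, 11)]; region rows[2,3) x cols[8,16) = 1x8
Op 7 cut(0, 4): punch at orig (2,12); cuts so far [(2, 11), (2, 12)]; region rows[2,3) x cols[8,16) = 1x8
Unfold 1 (reflect across h@3): 4 holes -> [(2, 11), (2, 12), (3, 11), (3, 12)]
Unfold 2 (reflect across h@2): 8 holes -> [(0, 11), (0, 12), (1, 11), (1, 12), (2, 11), (2, 12), (3, 11), (3, 12)]
Unfold 3 (reflect across h@4): 16 holes -> [(0, 11), (0, 12), (1, 11), (1, 12), (2, 11), (2, 12), (3, 11), (3, 12), (4, 11), (4, 12), (5, 11), (5, 12), (6, 11), (6, 12), (7, 11), (7, 12)]
Unfold 4 (reflect across h@8): 32 holes -> [(0, 11), (0, 12), (1, 11), (1, 12), (2, 11), (2, 12), (3, 11), (3, 12), (4, 11), (4, 12), (5, 11), (5, 12), (6, 11), (6, 12), (7, 11), (7, 12), (8, 11), (8, 12), (9, 11), (9, 12), (10, 11), (10, 12), (11, 11), (11, 12), (12, 11), (12, 12), (13, 11), (13, 12), (14, 11), (14, 12), (15, 11), (15, 12)]
Unfold 5 (reflect across v@8): 64 holes -> [(0, 3), (0, 4), (0, 11), (0, 12), (1, 3), (1, 4), (1, 11), (1, 12), (2, 3), (2, 4), (2, 11), (2, 12), (3, 3), (3, 4), (3, 11), (3, 12), (4, 3), (4, 4), (4, 11), (4, 12), (5, 3), (5, 4), (5, 11), (5, 12), (6, 3), (6, 4), (6, 11), (6, 12), (7, 3), (7, 4), (7, 11), (7, 12), (8, 3), (8, 4), (8, 11), (8, 12), (9, 3), (9, 4), (9, 11), (9, 12), (10, 3), (10, 4), (10, 11), (10, 12), (11, 3), (11, 4), (11, 11), (11, 12), (12, 3), (12, 4), (12, 11), (12, 12), (13, 3), (13, 4), (13, 11), (13, 12), (14, 3), (14, 4), (14, 11), (14, 12), (15, 3), (15, 4), (15, 11), (15, 12)]
Holes: [(0, 3), (0, 4), (0, 11), (0, 12), (1, 3), (1, 4), (1, 11), (1, 12), (2, 3), (2, 4), (2, 11), (2, 12), (3, 3), (3, 4), (3, 11), (3, 12), (4, 3), (4, 4), (4, 11), (4, 12), (5, 3), (5, 4), (5, 11), (5, 12), (6, 3), (6, 4), (6, 11), (6, 12), (7, 3), (7, 4), (7, 11), (7, 12), (8, 3), (8, 4), (8, 11), (8, 12), (9, 3), (9, 4), (9, 11), (9, 12), (10, 3), (10, 4), (10, 11), (10, 12), (11, 3), (11, 4), (11, 11), (11, 12), (12, 3), (12, 4), (12, 11), (12, 12), (13, 3), (13, 4), (13, 11), (13, 12), (14, 3), (14, 4), (14, 11), (14, 12), (15, 3), (15, 4), (15, 11), (15, 12)]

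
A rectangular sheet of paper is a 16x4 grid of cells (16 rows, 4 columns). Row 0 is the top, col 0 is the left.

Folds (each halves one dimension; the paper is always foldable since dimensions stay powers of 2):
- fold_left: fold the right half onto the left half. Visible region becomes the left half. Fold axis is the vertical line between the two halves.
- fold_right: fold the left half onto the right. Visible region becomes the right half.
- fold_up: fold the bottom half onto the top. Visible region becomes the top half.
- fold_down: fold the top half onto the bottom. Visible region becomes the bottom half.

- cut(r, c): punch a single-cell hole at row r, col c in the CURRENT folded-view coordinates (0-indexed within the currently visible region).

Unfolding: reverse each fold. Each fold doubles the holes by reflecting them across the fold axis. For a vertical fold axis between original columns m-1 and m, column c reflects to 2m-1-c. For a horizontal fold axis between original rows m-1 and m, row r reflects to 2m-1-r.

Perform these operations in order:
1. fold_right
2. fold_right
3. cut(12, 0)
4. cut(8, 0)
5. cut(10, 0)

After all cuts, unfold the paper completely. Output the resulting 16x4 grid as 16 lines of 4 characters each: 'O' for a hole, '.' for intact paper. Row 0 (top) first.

Answer: ....
....
....
....
....
....
....
....
OOOO
....
OOOO
....
OOOO
....
....
....

Derivation:
Op 1 fold_right: fold axis v@2; visible region now rows[0,16) x cols[2,4) = 16x2
Op 2 fold_right: fold axis v@3; visible region now rows[0,16) x cols[3,4) = 16x1
Op 3 cut(12, 0): punch at orig (12,3); cuts so far [(12, 3)]; region rows[0,16) x cols[3,4) = 16x1
Op 4 cut(8, 0): punch at orig (8,3); cuts so far [(8, 3), (12, 3)]; region rows[0,16) x cols[3,4) = 16x1
Op 5 cut(10, 0): punch at orig (10,3); cuts so far [(8, 3), (10, 3), (12, 3)]; region rows[0,16) x cols[3,4) = 16x1
Unfold 1 (reflect across v@3): 6 holes -> [(8, 2), (8, 3), (10, 2), (10, 3), (12, 2), (12, 3)]
Unfold 2 (reflect across v@2): 12 holes -> [(8, 0), (8, 1), (8, 2), (8, 3), (10, 0), (10, 1), (10, 2), (10, 3), (12, 0), (12, 1), (12, 2), (12, 3)]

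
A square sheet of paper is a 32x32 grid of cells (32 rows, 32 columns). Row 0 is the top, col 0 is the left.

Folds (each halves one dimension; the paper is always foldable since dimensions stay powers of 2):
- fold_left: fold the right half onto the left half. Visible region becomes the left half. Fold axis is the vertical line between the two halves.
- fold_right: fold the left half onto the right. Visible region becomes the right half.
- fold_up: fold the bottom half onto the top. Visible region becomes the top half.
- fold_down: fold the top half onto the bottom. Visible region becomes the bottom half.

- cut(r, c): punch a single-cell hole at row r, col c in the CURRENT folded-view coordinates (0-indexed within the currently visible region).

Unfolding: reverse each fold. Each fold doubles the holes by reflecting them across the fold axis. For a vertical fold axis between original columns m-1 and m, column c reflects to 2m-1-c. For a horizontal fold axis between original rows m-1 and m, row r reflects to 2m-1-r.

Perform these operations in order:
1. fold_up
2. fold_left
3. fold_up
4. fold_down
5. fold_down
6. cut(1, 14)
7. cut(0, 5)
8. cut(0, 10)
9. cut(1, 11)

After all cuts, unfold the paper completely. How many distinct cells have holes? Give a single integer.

Answer: 128

Derivation:
Op 1 fold_up: fold axis h@16; visible region now rows[0,16) x cols[0,32) = 16x32
Op 2 fold_left: fold axis v@16; visible region now rows[0,16) x cols[0,16) = 16x16
Op 3 fold_up: fold axis h@8; visible region now rows[0,8) x cols[0,16) = 8x16
Op 4 fold_down: fold axis h@4; visible region now rows[4,8) x cols[0,16) = 4x16
Op 5 fold_down: fold axis h@6; visible region now rows[6,8) x cols[0,16) = 2x16
Op 6 cut(1, 14): punch at orig (7,14); cuts so far [(7, 14)]; region rows[6,8) x cols[0,16) = 2x16
Op 7 cut(0, 5): punch at orig (6,5); cuts so far [(6, 5), (7, 14)]; region rows[6,8) x cols[0,16) = 2x16
Op 8 cut(0, 10): punch at orig (6,10); cuts so far [(6, 5), (6, 10), (7, 14)]; region rows[6,8) x cols[0,16) = 2x16
Op 9 cut(1, 11): punch at orig (7,11); cuts so far [(6, 5), (6, 10), (7, 11), (7, 14)]; region rows[6,8) x cols[0,16) = 2x16
Unfold 1 (reflect across h@6): 8 holes -> [(4, 11), (4, 14), (5, 5), (5, 10), (6, 5), (6, 10), (7, 11), (7, 14)]
Unfold 2 (reflect across h@4): 16 holes -> [(0, 11), (0, 14), (1, 5), (1, 10), (2, 5), (2, 10), (3, 11), (3, 14), (4, 11), (4, 14), (5, 5), (5, 10), (6, 5), (6, 10), (7, 11), (7, 14)]
Unfold 3 (reflect across h@8): 32 holes -> [(0, 11), (0, 14), (1, 5), (1, 10), (2, 5), (2, 10), (3, 11), (3, 14), (4, 11), (4, 14), (5, 5), (5, 10), (6, 5), (6, 10), (7, 11), (7, 14), (8, 11), (8, 14), (9, 5), (9, 10), (10, 5), (10, 10), (11, 11), (11, 14), (12, 11), (12, 14), (13, 5), (13, 10), (14, 5), (14, 10), (15, 11), (15, 14)]
Unfold 4 (reflect across v@16): 64 holes -> [(0, 11), (0, 14), (0, 17), (0, 20), (1, 5), (1, 10), (1, 21), (1, 26), (2, 5), (2, 10), (2, 21), (2, 26), (3, 11), (3, 14), (3, 17), (3, 20), (4, 11), (4, 14), (4, 17), (4, 20), (5, 5), (5, 10), (5, 21), (5, 26), (6, 5), (6, 10), (6, 21), (6, 26), (7, 11), (7, 14), (7, 17), (7, 20), (8, 11), (8, 14), (8, 17), (8, 20), (9, 5), (9, 10), (9, 21), (9, 26), (10, 5), (10, 10), (10, 21), (10, 26), (11, 11), (11, 14), (11, 17), (11, 20), (12, 11), (12, 14), (12, 17), (12, 20), (13, 5), (13, 10), (13, 21), (13, 26), (14, 5), (14, 10), (14, 21), (14, 26), (15, 11), (15, 14), (15, 17), (15, 20)]
Unfold 5 (reflect across h@16): 128 holes -> [(0, 11), (0, 14), (0, 17), (0, 20), (1, 5), (1, 10), (1, 21), (1, 26), (2, 5), (2, 10), (2, 21), (2, 26), (3, 11), (3, 14), (3, 17), (3, 20), (4, 11), (4, 14), (4, 17), (4, 20), (5, 5), (5, 10), (5, 21), (5, 26), (6, 5), (6, 10), (6, 21), (6, 26), (7, 11), (7, 14), (7, 17), (7, 20), (8, 11), (8, 14), (8, 17), (8, 20), (9, 5), (9, 10), (9, 21), (9, 26), (10, 5), (10, 10), (10, 21), (10, 26), (11, 11), (11, 14), (11, 17), (11, 20), (12, 11), (12, 14), (12, 17), (12, 20), (13, 5), (13, 10), (13, 21), (13, 26), (14, 5), (14, 10), (14, 21), (14, 26), (15, 11), (15, 14), (15, 17), (15, 20), (16, 11), (16, 14), (16, 17), (16, 20), (17, 5), (17, 10), (17, 21), (17, 26), (18, 5), (18, 10), (18, 21), (18, 26), (19, 11), (19, 14), (19, 17), (19, 20), (20, 11), (20, 14), (20, 17), (20, 20), (21, 5), (21, 10), (21, 21), (21, 26), (22, 5), (22, 10), (22, 21), (22, 26), (23, 11), (23, 14), (23, 17), (23, 20), (24, 11), (24, 14), (24, 17), (24, 20), (25, 5), (25, 10), (25, 21), (25, 26), (26, 5), (26, 10), (26, 21), (26, 26), (27, 11), (27, 14), (27, 17), (27, 20), (28, 11), (28, 14), (28, 17), (28, 20), (29, 5), (29, 10), (29, 21), (29, 26), (30, 5), (30, 10), (30, 21), (30, 26), (31, 11), (31, 14), (31, 17), (31, 20)]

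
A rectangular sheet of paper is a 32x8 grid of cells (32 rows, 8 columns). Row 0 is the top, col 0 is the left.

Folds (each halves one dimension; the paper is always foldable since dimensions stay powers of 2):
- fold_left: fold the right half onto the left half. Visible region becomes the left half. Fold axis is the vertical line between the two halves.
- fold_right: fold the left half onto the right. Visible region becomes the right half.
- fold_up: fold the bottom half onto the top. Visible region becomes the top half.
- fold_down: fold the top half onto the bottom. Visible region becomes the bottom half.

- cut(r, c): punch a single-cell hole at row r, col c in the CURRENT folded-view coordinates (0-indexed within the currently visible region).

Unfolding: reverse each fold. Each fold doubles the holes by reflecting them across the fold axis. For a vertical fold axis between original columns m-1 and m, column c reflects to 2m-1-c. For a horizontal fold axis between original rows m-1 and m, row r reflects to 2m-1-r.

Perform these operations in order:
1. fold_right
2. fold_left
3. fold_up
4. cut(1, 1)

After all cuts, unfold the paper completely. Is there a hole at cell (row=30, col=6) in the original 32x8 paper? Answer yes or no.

Answer: yes

Derivation:
Op 1 fold_right: fold axis v@4; visible region now rows[0,32) x cols[4,8) = 32x4
Op 2 fold_left: fold axis v@6; visible region now rows[0,32) x cols[4,6) = 32x2
Op 3 fold_up: fold axis h@16; visible region now rows[0,16) x cols[4,6) = 16x2
Op 4 cut(1, 1): punch at orig (1,5); cuts so far [(1, 5)]; region rows[0,16) x cols[4,6) = 16x2
Unfold 1 (reflect across h@16): 2 holes -> [(1, 5), (30, 5)]
Unfold 2 (reflect across v@6): 4 holes -> [(1, 5), (1, 6), (30, 5), (30, 6)]
Unfold 3 (reflect across v@4): 8 holes -> [(1, 1), (1, 2), (1, 5), (1, 6), (30, 1), (30, 2), (30, 5), (30, 6)]
Holes: [(1, 1), (1, 2), (1, 5), (1, 6), (30, 1), (30, 2), (30, 5), (30, 6)]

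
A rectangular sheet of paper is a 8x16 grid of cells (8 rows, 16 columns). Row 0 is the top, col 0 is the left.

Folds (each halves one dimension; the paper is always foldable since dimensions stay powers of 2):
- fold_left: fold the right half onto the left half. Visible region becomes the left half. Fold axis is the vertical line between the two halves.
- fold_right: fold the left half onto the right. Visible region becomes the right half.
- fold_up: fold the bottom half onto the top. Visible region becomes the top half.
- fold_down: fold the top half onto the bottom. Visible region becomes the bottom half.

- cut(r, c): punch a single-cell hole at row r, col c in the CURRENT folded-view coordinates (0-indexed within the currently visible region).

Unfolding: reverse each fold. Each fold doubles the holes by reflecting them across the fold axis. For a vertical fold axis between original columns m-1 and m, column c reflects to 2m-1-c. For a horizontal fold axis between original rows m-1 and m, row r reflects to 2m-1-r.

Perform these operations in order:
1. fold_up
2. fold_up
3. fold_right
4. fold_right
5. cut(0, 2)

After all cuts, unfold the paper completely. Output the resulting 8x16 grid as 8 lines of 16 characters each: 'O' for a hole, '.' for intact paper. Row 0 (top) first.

Op 1 fold_up: fold axis h@4; visible region now rows[0,4) x cols[0,16) = 4x16
Op 2 fold_up: fold axis h@2; visible region now rows[0,2) x cols[0,16) = 2x16
Op 3 fold_right: fold axis v@8; visible region now rows[0,2) x cols[8,16) = 2x8
Op 4 fold_right: fold axis v@12; visible region now rows[0,2) x cols[12,16) = 2x4
Op 5 cut(0, 2): punch at orig (0,14); cuts so far [(0, 14)]; region rows[0,2) x cols[12,16) = 2x4
Unfold 1 (reflect across v@12): 2 holes -> [(0, 9), (0, 14)]
Unfold 2 (reflect across v@8): 4 holes -> [(0, 1), (0, 6), (0, 9), (0, 14)]
Unfold 3 (reflect across h@2): 8 holes -> [(0, 1), (0, 6), (0, 9), (0, 14), (3, 1), (3, 6), (3, 9), (3, 14)]
Unfold 4 (reflect across h@4): 16 holes -> [(0, 1), (0, 6), (0, 9), (0, 14), (3, 1), (3, 6), (3, 9), (3, 14), (4, 1), (4, 6), (4, 9), (4, 14), (7, 1), (7, 6), (7, 9), (7, 14)]

Answer: .O....O..O....O.
................
................
.O....O..O....O.
.O....O..O....O.
................
................
.O....O..O....O.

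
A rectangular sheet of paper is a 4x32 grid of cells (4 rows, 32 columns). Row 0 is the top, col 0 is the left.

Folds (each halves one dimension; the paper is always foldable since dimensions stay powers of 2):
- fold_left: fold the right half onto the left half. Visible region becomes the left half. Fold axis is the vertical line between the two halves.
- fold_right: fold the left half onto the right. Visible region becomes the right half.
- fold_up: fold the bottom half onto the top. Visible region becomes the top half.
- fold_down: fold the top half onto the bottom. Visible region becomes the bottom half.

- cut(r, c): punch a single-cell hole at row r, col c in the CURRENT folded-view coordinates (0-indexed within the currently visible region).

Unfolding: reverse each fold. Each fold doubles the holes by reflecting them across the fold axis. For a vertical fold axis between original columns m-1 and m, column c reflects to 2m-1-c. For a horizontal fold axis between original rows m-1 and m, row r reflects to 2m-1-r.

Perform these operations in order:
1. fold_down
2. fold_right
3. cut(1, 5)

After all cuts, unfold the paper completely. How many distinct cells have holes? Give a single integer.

Op 1 fold_down: fold axis h@2; visible region now rows[2,4) x cols[0,32) = 2x32
Op 2 fold_right: fold axis v@16; visible region now rows[2,4) x cols[16,32) = 2x16
Op 3 cut(1, 5): punch at orig (3,21); cuts so far [(3, 21)]; region rows[2,4) x cols[16,32) = 2x16
Unfold 1 (reflect across v@16): 2 holes -> [(3, 10), (3, 21)]
Unfold 2 (reflect across h@2): 4 holes -> [(0, 10), (0, 21), (3, 10), (3, 21)]

Answer: 4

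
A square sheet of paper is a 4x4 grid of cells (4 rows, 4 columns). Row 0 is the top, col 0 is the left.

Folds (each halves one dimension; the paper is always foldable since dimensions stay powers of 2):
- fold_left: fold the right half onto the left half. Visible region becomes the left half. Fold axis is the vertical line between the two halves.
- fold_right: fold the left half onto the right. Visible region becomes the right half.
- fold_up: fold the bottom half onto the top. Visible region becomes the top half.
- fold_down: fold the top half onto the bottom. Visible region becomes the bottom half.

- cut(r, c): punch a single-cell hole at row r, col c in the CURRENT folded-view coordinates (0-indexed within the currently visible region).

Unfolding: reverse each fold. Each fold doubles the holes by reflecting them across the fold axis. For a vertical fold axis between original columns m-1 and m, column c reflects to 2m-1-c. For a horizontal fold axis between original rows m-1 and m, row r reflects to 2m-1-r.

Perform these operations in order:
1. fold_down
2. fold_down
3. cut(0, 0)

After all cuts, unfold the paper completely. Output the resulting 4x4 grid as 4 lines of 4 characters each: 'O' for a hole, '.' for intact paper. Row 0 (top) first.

Answer: O...
O...
O...
O...

Derivation:
Op 1 fold_down: fold axis h@2; visible region now rows[2,4) x cols[0,4) = 2x4
Op 2 fold_down: fold axis h@3; visible region now rows[3,4) x cols[0,4) = 1x4
Op 3 cut(0, 0): punch at orig (3,0); cuts so far [(3, 0)]; region rows[3,4) x cols[0,4) = 1x4
Unfold 1 (reflect across h@3): 2 holes -> [(2, 0), (3, 0)]
Unfold 2 (reflect across h@2): 4 holes -> [(0, 0), (1, 0), (2, 0), (3, 0)]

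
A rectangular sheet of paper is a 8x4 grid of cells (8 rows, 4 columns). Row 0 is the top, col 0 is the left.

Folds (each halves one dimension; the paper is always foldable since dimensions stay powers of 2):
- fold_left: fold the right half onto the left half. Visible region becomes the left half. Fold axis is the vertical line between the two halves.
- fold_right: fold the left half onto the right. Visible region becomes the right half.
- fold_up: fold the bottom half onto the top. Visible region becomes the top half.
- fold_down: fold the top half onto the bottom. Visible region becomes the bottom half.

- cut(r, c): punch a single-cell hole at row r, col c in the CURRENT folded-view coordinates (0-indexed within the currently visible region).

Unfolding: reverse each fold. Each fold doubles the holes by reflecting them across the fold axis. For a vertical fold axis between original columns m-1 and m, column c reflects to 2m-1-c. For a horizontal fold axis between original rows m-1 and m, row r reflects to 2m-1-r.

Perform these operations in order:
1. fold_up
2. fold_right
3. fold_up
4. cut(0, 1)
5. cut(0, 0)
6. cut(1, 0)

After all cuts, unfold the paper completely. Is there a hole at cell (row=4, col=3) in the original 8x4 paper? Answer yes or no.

Answer: yes

Derivation:
Op 1 fold_up: fold axis h@4; visible region now rows[0,4) x cols[0,4) = 4x4
Op 2 fold_right: fold axis v@2; visible region now rows[0,4) x cols[2,4) = 4x2
Op 3 fold_up: fold axis h@2; visible region now rows[0,2) x cols[2,4) = 2x2
Op 4 cut(0, 1): punch at orig (0,3); cuts so far [(0, 3)]; region rows[0,2) x cols[2,4) = 2x2
Op 5 cut(0, 0): punch at orig (0,2); cuts so far [(0, 2), (0, 3)]; region rows[0,2) x cols[2,4) = 2x2
Op 6 cut(1, 0): punch at orig (1,2); cuts so far [(0, 2), (0, 3), (1, 2)]; region rows[0,2) x cols[2,4) = 2x2
Unfold 1 (reflect across h@2): 6 holes -> [(0, 2), (0, 3), (1, 2), (2, 2), (3, 2), (3, 3)]
Unfold 2 (reflect across v@2): 12 holes -> [(0, 0), (0, 1), (0, 2), (0, 3), (1, 1), (1, 2), (2, 1), (2, 2), (3, 0), (3, 1), (3, 2), (3, 3)]
Unfold 3 (reflect across h@4): 24 holes -> [(0, 0), (0, 1), (0, 2), (0, 3), (1, 1), (1, 2), (2, 1), (2, 2), (3, 0), (3, 1), (3, 2), (3, 3), (4, 0), (4, 1), (4, 2), (4, 3), (5, 1), (5, 2), (6, 1), (6, 2), (7, 0), (7, 1), (7, 2), (7, 3)]
Holes: [(0, 0), (0, 1), (0, 2), (0, 3), (1, 1), (1, 2), (2, 1), (2, 2), (3, 0), (3, 1), (3, 2), (3, 3), (4, 0), (4, 1), (4, 2), (4, 3), (5, 1), (5, 2), (6, 1), (6, 2), (7, 0), (7, 1), (7, 2), (7, 3)]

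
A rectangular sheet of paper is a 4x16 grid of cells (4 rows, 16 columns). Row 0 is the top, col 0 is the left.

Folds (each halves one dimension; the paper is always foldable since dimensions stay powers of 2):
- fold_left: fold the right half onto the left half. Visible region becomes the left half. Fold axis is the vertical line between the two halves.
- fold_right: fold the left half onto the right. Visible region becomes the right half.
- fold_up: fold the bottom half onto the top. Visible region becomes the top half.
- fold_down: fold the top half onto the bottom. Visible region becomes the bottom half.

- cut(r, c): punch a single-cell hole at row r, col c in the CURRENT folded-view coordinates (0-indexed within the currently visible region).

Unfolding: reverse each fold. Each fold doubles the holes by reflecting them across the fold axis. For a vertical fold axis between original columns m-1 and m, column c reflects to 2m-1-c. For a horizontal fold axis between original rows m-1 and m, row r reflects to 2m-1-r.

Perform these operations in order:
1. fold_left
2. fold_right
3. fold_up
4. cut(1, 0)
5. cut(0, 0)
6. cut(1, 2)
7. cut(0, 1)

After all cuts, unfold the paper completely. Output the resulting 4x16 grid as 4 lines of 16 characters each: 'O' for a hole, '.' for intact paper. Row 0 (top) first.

Op 1 fold_left: fold axis v@8; visible region now rows[0,4) x cols[0,8) = 4x8
Op 2 fold_right: fold axis v@4; visible region now rows[0,4) x cols[4,8) = 4x4
Op 3 fold_up: fold axis h@2; visible region now rows[0,2) x cols[4,8) = 2x4
Op 4 cut(1, 0): punch at orig (1,4); cuts so far [(1, 4)]; region rows[0,2) x cols[4,8) = 2x4
Op 5 cut(0, 0): punch at orig (0,4); cuts so far [(0, 4), (1, 4)]; region rows[0,2) x cols[4,8) = 2x4
Op 6 cut(1, 2): punch at orig (1,6); cuts so far [(0, 4), (1, 4), (1, 6)]; region rows[0,2) x cols[4,8) = 2x4
Op 7 cut(0, 1): punch at orig (0,5); cuts so far [(0, 4), (0, 5), (1, 4), (1, 6)]; region rows[0,2) x cols[4,8) = 2x4
Unfold 1 (reflect across h@2): 8 holes -> [(0, 4), (0, 5), (1, 4), (1, 6), (2, 4), (2, 6), (3, 4), (3, 5)]
Unfold 2 (reflect across v@4): 16 holes -> [(0, 2), (0, 3), (0, 4), (0, 5), (1, 1), (1, 3), (1, 4), (1, 6), (2, 1), (2, 3), (2, 4), (2, 6), (3, 2), (3, 3), (3, 4), (3, 5)]
Unfold 3 (reflect across v@8): 32 holes -> [(0, 2), (0, 3), (0, 4), (0, 5), (0, 10), (0, 11), (0, 12), (0, 13), (1, 1), (1, 3), (1, 4), (1, 6), (1, 9), (1, 11), (1, 12), (1, 14), (2, 1), (2, 3), (2, 4), (2, 6), (2, 9), (2, 11), (2, 12), (2, 14), (3, 2), (3, 3), (3, 4), (3, 5), (3, 10), (3, 11), (3, 12), (3, 13)]

Answer: ..OOOO....OOOO..
.O.OO.O..O.OO.O.
.O.OO.O..O.OO.O.
..OOOO....OOOO..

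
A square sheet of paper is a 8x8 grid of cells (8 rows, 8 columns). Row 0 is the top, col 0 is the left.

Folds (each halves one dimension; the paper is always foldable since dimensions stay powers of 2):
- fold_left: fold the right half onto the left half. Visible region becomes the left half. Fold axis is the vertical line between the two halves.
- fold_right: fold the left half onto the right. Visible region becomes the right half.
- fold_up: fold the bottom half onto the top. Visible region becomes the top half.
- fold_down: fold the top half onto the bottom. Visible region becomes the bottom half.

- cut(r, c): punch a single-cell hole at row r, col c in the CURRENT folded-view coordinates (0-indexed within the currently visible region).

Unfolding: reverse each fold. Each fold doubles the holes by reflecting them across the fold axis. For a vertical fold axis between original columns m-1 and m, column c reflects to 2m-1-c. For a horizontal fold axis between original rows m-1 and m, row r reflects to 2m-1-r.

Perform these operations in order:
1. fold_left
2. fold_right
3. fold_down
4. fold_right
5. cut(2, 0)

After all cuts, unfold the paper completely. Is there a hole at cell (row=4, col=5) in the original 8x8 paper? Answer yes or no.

Answer: no

Derivation:
Op 1 fold_left: fold axis v@4; visible region now rows[0,8) x cols[0,4) = 8x4
Op 2 fold_right: fold axis v@2; visible region now rows[0,8) x cols[2,4) = 8x2
Op 3 fold_down: fold axis h@4; visible region now rows[4,8) x cols[2,4) = 4x2
Op 4 fold_right: fold axis v@3; visible region now rows[4,8) x cols[3,4) = 4x1
Op 5 cut(2, 0): punch at orig (6,3); cuts so far [(6, 3)]; region rows[4,8) x cols[3,4) = 4x1
Unfold 1 (reflect across v@3): 2 holes -> [(6, 2), (6, 3)]
Unfold 2 (reflect across h@4): 4 holes -> [(1, 2), (1, 3), (6, 2), (6, 3)]
Unfold 3 (reflect across v@2): 8 holes -> [(1, 0), (1, 1), (1, 2), (1, 3), (6, 0), (6, 1), (6, 2), (6, 3)]
Unfold 4 (reflect across v@4): 16 holes -> [(1, 0), (1, 1), (1, 2), (1, 3), (1, 4), (1, 5), (1, 6), (1, 7), (6, 0), (6, 1), (6, 2), (6, 3), (6, 4), (6, 5), (6, 6), (6, 7)]
Holes: [(1, 0), (1, 1), (1, 2), (1, 3), (1, 4), (1, 5), (1, 6), (1, 7), (6, 0), (6, 1), (6, 2), (6, 3), (6, 4), (6, 5), (6, 6), (6, 7)]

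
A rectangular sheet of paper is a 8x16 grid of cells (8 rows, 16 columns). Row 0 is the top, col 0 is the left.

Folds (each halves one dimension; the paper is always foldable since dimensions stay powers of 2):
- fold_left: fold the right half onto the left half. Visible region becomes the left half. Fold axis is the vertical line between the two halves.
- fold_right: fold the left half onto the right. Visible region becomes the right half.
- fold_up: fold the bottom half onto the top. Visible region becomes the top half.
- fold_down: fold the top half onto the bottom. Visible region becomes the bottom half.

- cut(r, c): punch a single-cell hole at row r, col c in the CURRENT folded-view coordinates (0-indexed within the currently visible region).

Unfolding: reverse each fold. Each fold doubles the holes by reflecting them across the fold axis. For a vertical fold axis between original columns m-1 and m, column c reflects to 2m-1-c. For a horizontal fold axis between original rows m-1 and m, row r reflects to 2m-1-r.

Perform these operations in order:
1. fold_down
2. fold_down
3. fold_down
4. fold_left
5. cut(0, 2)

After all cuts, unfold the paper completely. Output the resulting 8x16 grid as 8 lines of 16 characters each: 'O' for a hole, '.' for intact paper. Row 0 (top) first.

Op 1 fold_down: fold axis h@4; visible region now rows[4,8) x cols[0,16) = 4x16
Op 2 fold_down: fold axis h@6; visible region now rows[6,8) x cols[0,16) = 2x16
Op 3 fold_down: fold axis h@7; visible region now rows[7,8) x cols[0,16) = 1x16
Op 4 fold_left: fold axis v@8; visible region now rows[7,8) x cols[0,8) = 1x8
Op 5 cut(0, 2): punch at orig (7,2); cuts so far [(7, 2)]; region rows[7,8) x cols[0,8) = 1x8
Unfold 1 (reflect across v@8): 2 holes -> [(7, 2), (7, 13)]
Unfold 2 (reflect across h@7): 4 holes -> [(6, 2), (6, 13), (7, 2), (7, 13)]
Unfold 3 (reflect across h@6): 8 holes -> [(4, 2), (4, 13), (5, 2), (5, 13), (6, 2), (6, 13), (7, 2), (7, 13)]
Unfold 4 (reflect across h@4): 16 holes -> [(0, 2), (0, 13), (1, 2), (1, 13), (2, 2), (2, 13), (3, 2), (3, 13), (4, 2), (4, 13), (5, 2), (5, 13), (6, 2), (6, 13), (7, 2), (7, 13)]

Answer: ..O..........O..
..O..........O..
..O..........O..
..O..........O..
..O..........O..
..O..........O..
..O..........O..
..O..........O..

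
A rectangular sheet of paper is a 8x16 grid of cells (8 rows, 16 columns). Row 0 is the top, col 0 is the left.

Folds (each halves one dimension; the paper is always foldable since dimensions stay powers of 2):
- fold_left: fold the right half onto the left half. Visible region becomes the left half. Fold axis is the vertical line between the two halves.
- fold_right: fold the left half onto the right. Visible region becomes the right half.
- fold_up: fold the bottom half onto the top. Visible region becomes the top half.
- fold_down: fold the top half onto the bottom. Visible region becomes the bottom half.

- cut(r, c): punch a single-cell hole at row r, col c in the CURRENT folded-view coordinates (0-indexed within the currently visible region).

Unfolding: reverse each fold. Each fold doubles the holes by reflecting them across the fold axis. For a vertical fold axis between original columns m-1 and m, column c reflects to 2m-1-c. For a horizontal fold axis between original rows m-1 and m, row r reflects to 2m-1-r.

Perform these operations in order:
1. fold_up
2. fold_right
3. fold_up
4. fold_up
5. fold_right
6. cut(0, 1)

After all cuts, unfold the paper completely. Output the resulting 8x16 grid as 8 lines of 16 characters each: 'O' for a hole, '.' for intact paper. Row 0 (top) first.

Answer: ..O..O....O..O..
..O..O....O..O..
..O..O....O..O..
..O..O....O..O..
..O..O....O..O..
..O..O....O..O..
..O..O....O..O..
..O..O....O..O..

Derivation:
Op 1 fold_up: fold axis h@4; visible region now rows[0,4) x cols[0,16) = 4x16
Op 2 fold_right: fold axis v@8; visible region now rows[0,4) x cols[8,16) = 4x8
Op 3 fold_up: fold axis h@2; visible region now rows[0,2) x cols[8,16) = 2x8
Op 4 fold_up: fold axis h@1; visible region now rows[0,1) x cols[8,16) = 1x8
Op 5 fold_right: fold axis v@12; visible region now rows[0,1) x cols[12,16) = 1x4
Op 6 cut(0, 1): punch at orig (0,13); cuts so far [(0, 13)]; region rows[0,1) x cols[12,16) = 1x4
Unfold 1 (reflect across v@12): 2 holes -> [(0, 10), (0, 13)]
Unfold 2 (reflect across h@1): 4 holes -> [(0, 10), (0, 13), (1, 10), (1, 13)]
Unfold 3 (reflect across h@2): 8 holes -> [(0, 10), (0, 13), (1, 10), (1, 13), (2, 10), (2, 13), (3, 10), (3, 13)]
Unfold 4 (reflect across v@8): 16 holes -> [(0, 2), (0, 5), (0, 10), (0, 13), (1, 2), (1, 5), (1, 10), (1, 13), (2, 2), (2, 5), (2, 10), (2, 13), (3, 2), (3, 5), (3, 10), (3, 13)]
Unfold 5 (reflect across h@4): 32 holes -> [(0, 2), (0, 5), (0, 10), (0, 13), (1, 2), (1, 5), (1, 10), (1, 13), (2, 2), (2, 5), (2, 10), (2, 13), (3, 2), (3, 5), (3, 10), (3, 13), (4, 2), (4, 5), (4, 10), (4, 13), (5, 2), (5, 5), (5, 10), (5, 13), (6, 2), (6, 5), (6, 10), (6, 13), (7, 2), (7, 5), (7, 10), (7, 13)]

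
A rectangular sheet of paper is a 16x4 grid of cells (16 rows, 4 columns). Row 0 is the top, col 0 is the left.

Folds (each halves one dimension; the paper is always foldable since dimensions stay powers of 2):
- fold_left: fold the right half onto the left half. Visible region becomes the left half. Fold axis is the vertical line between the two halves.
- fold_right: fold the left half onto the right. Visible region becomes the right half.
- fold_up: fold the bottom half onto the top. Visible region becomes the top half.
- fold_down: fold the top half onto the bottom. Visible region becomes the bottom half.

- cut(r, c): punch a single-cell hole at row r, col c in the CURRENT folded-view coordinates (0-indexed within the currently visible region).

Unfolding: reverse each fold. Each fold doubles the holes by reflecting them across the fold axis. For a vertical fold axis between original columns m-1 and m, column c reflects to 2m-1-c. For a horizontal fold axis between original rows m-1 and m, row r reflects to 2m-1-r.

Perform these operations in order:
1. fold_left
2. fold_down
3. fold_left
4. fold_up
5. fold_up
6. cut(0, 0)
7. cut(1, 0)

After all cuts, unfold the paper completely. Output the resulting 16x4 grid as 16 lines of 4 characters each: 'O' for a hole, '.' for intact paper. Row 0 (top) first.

Answer: OOOO
OOOO
OOOO
OOOO
OOOO
OOOO
OOOO
OOOO
OOOO
OOOO
OOOO
OOOO
OOOO
OOOO
OOOO
OOOO

Derivation:
Op 1 fold_left: fold axis v@2; visible region now rows[0,16) x cols[0,2) = 16x2
Op 2 fold_down: fold axis h@8; visible region now rows[8,16) x cols[0,2) = 8x2
Op 3 fold_left: fold axis v@1; visible region now rows[8,16) x cols[0,1) = 8x1
Op 4 fold_up: fold axis h@12; visible region now rows[8,12) x cols[0,1) = 4x1
Op 5 fold_up: fold axis h@10; visible region now rows[8,10) x cols[0,1) = 2x1
Op 6 cut(0, 0): punch at orig (8,0); cuts so far [(8, 0)]; region rows[8,10) x cols[0,1) = 2x1
Op 7 cut(1, 0): punch at orig (9,0); cuts so far [(8, 0), (9, 0)]; region rows[8,10) x cols[0,1) = 2x1
Unfold 1 (reflect across h@10): 4 holes -> [(8, 0), (9, 0), (10, 0), (11, 0)]
Unfold 2 (reflect across h@12): 8 holes -> [(8, 0), (9, 0), (10, 0), (11, 0), (12, 0), (13, 0), (14, 0), (15, 0)]
Unfold 3 (reflect across v@1): 16 holes -> [(8, 0), (8, 1), (9, 0), (9, 1), (10, 0), (10, 1), (11, 0), (11, 1), (12, 0), (12, 1), (13, 0), (13, 1), (14, 0), (14, 1), (15, 0), (15, 1)]
Unfold 4 (reflect across h@8): 32 holes -> [(0, 0), (0, 1), (1, 0), (1, 1), (2, 0), (2, 1), (3, 0), (3, 1), (4, 0), (4, 1), (5, 0), (5, 1), (6, 0), (6, 1), (7, 0), (7, 1), (8, 0), (8, 1), (9, 0), (9, 1), (10, 0), (10, 1), (11, 0), (11, 1), (12, 0), (12, 1), (13, 0), (13, 1), (14, 0), (14, 1), (15, 0), (15, 1)]
Unfold 5 (reflect across v@2): 64 holes -> [(0, 0), (0, 1), (0, 2), (0, 3), (1, 0), (1, 1), (1, 2), (1, 3), (2, 0), (2, 1), (2, 2), (2, 3), (3, 0), (3, 1), (3, 2), (3, 3), (4, 0), (4, 1), (4, 2), (4, 3), (5, 0), (5, 1), (5, 2), (5, 3), (6, 0), (6, 1), (6, 2), (6, 3), (7, 0), (7, 1), (7, 2), (7, 3), (8, 0), (8, 1), (8, 2), (8, 3), (9, 0), (9, 1), (9, 2), (9, 3), (10, 0), (10, 1), (10, 2), (10, 3), (11, 0), (11, 1), (11, 2), (11, 3), (12, 0), (12, 1), (12, 2), (12, 3), (13, 0), (13, 1), (13, 2), (13, 3), (14, 0), (14, 1), (14, 2), (14, 3), (15, 0), (15, 1), (15, 2), (15, 3)]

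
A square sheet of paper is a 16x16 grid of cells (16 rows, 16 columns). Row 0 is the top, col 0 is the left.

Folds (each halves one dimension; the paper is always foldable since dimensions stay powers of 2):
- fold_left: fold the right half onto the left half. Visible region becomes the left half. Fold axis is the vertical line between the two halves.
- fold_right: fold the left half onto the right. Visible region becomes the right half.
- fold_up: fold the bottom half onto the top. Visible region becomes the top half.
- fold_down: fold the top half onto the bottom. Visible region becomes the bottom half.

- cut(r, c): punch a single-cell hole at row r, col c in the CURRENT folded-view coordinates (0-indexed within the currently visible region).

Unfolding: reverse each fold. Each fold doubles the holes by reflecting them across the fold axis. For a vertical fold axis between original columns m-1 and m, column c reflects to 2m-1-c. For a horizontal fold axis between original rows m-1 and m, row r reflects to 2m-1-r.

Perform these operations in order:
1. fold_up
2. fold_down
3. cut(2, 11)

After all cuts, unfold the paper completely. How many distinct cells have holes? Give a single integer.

Answer: 4

Derivation:
Op 1 fold_up: fold axis h@8; visible region now rows[0,8) x cols[0,16) = 8x16
Op 2 fold_down: fold axis h@4; visible region now rows[4,8) x cols[0,16) = 4x16
Op 3 cut(2, 11): punch at orig (6,11); cuts so far [(6, 11)]; region rows[4,8) x cols[0,16) = 4x16
Unfold 1 (reflect across h@4): 2 holes -> [(1, 11), (6, 11)]
Unfold 2 (reflect across h@8): 4 holes -> [(1, 11), (6, 11), (9, 11), (14, 11)]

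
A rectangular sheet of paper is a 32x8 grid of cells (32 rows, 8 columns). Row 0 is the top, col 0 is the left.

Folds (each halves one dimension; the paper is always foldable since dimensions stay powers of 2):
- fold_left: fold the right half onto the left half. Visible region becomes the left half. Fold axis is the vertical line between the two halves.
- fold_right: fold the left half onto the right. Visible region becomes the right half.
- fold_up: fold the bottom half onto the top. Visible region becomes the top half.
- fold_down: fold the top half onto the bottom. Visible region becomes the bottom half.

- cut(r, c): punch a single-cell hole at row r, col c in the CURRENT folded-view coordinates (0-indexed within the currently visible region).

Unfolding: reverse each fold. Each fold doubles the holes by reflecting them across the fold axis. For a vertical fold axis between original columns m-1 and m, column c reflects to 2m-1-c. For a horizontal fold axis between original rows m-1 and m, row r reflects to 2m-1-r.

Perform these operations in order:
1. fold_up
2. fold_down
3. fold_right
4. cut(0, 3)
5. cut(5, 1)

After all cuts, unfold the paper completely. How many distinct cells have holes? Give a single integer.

Op 1 fold_up: fold axis h@16; visible region now rows[0,16) x cols[0,8) = 16x8
Op 2 fold_down: fold axis h@8; visible region now rows[8,16) x cols[0,8) = 8x8
Op 3 fold_right: fold axis v@4; visible region now rows[8,16) x cols[4,8) = 8x4
Op 4 cut(0, 3): punch at orig (8,7); cuts so far [(8, 7)]; region rows[8,16) x cols[4,8) = 8x4
Op 5 cut(5, 1): punch at orig (13,5); cuts so far [(8, 7), (13, 5)]; region rows[8,16) x cols[4,8) = 8x4
Unfold 1 (reflect across v@4): 4 holes -> [(8, 0), (8, 7), (13, 2), (13, 5)]
Unfold 2 (reflect across h@8): 8 holes -> [(2, 2), (2, 5), (7, 0), (7, 7), (8, 0), (8, 7), (13, 2), (13, 5)]
Unfold 3 (reflect across h@16): 16 holes -> [(2, 2), (2, 5), (7, 0), (7, 7), (8, 0), (8, 7), (13, 2), (13, 5), (18, 2), (18, 5), (23, 0), (23, 7), (24, 0), (24, 7), (29, 2), (29, 5)]

Answer: 16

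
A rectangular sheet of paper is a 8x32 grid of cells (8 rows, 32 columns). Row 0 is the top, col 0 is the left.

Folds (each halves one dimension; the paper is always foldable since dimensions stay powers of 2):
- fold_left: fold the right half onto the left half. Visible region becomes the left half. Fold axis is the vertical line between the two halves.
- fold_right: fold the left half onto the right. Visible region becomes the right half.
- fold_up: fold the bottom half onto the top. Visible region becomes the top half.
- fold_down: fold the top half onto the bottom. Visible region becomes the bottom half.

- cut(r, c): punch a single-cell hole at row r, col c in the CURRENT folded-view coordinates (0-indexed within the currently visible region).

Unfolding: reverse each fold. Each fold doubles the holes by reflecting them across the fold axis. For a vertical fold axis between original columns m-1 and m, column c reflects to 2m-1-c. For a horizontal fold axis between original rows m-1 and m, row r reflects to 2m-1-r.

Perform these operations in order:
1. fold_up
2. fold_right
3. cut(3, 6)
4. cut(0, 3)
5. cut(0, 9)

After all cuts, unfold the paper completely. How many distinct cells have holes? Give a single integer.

Op 1 fold_up: fold axis h@4; visible region now rows[0,4) x cols[0,32) = 4x32
Op 2 fold_right: fold axis v@16; visible region now rows[0,4) x cols[16,32) = 4x16
Op 3 cut(3, 6): punch at orig (3,22); cuts so far [(3, 22)]; region rows[0,4) x cols[16,32) = 4x16
Op 4 cut(0, 3): punch at orig (0,19); cuts so far [(0, 19), (3, 22)]; region rows[0,4) x cols[16,32) = 4x16
Op 5 cut(0, 9): punch at orig (0,25); cuts so far [(0, 19), (0, 25), (3, 22)]; region rows[0,4) x cols[16,32) = 4x16
Unfold 1 (reflect across v@16): 6 holes -> [(0, 6), (0, 12), (0, 19), (0, 25), (3, 9), (3, 22)]
Unfold 2 (reflect across h@4): 12 holes -> [(0, 6), (0, 12), (0, 19), (0, 25), (3, 9), (3, 22), (4, 9), (4, 22), (7, 6), (7, 12), (7, 19), (7, 25)]

Answer: 12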